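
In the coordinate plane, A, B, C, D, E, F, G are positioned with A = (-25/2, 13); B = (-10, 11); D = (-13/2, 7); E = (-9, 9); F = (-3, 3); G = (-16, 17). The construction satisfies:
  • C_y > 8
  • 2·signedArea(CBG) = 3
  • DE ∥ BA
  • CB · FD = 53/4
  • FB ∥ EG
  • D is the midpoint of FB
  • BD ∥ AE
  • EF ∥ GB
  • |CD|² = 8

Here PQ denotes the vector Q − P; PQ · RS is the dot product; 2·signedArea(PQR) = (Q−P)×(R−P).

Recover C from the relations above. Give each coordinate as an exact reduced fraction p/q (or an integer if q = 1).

1. C_x = -17/2  [CB · FD = 53/4 ∩ 2·signedArea(CBG) = 3]
2. C_y = 9  [CB · FD = 53/4 ∩ 2·signedArea(CBG) = 3]
   → C = (-17/2, 9)

C = (-17/2, 9)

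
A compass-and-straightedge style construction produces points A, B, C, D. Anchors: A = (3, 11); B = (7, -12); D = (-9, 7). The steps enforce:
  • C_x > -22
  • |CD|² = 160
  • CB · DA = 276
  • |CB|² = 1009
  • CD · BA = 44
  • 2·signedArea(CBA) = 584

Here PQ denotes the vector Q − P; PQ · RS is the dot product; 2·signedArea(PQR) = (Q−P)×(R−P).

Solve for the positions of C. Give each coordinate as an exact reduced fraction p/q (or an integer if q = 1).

C = (-21, 3)

1. C_x = -21  [CB · DA = 276 ∩ 2·signedArea(CBA) = 584]
2. C_y = 3  [CB · DA = 276 ∩ 2·signedArea(CBA) = 584]
   → C = (-21, 3)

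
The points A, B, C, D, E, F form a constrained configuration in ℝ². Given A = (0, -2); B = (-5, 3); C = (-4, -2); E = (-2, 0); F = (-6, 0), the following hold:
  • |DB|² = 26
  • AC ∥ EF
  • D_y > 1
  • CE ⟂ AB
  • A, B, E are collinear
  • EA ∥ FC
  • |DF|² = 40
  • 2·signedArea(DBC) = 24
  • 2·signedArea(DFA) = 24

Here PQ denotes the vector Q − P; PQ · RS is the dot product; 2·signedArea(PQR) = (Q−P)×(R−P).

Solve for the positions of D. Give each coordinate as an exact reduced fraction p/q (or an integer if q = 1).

1. D_x = 0  [2·signedArea(DBC) = 24 ∩ 2·signedArea(DFA) = 24]
2. D_y = 2  [2·signedArea(DBC) = 24 ∩ 2·signedArea(DFA) = 24]
   → D = (0, 2)

D = (0, 2)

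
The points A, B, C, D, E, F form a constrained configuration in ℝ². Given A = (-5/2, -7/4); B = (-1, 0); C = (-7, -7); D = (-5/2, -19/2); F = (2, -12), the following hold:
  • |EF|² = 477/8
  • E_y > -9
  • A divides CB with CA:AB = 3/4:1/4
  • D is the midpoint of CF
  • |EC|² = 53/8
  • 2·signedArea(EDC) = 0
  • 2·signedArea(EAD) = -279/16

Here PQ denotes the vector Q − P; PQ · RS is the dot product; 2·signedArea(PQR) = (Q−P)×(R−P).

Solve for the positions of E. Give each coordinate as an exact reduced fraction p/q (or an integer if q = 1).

1. E_x = -19/4  [2·signedArea(EDC) = 0 ∩ 2·signedArea(EAD) = -279/16]
2. E_y = -33/4  [2·signedArea(EDC) = 0 ∩ 2·signedArea(EAD) = -279/16]
   → E = (-19/4, -33/4)

E = (-19/4, -33/4)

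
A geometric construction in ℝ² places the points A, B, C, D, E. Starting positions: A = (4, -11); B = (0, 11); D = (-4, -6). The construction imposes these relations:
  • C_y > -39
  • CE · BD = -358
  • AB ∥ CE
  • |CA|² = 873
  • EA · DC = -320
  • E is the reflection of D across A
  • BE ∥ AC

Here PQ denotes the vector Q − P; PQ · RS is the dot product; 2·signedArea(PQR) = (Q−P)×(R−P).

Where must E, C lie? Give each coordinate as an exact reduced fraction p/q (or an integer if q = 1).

C = (16, -38)
E = (12, -16)

1. E_x = 12  [E is the reflection of D across A]
2. E_y = -16  [E is the reflection of D across A]
   → E = (12, -16)
3. C_x = 16  [AB ∥ CE ∩ BE ∥ AC]
4. C_y = -38  [AB ∥ CE ∩ BE ∥ AC]
   → C = (16, -38)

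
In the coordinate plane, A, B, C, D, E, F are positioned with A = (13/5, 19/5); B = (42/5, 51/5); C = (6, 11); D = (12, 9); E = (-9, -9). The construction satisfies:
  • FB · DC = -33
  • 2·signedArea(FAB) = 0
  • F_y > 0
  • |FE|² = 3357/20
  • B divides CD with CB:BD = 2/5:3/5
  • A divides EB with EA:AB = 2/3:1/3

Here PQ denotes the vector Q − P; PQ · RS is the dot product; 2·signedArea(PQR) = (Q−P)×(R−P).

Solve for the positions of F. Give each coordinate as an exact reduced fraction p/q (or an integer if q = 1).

1. F_x = -3/10  [2·signedArea(FAB) = 0 ∩ FB · DC = -33]
2. F_y = 3/5  [2·signedArea(FAB) = 0 ∩ FB · DC = -33]
   → F = (-3/10, 3/5)

F = (-3/10, 3/5)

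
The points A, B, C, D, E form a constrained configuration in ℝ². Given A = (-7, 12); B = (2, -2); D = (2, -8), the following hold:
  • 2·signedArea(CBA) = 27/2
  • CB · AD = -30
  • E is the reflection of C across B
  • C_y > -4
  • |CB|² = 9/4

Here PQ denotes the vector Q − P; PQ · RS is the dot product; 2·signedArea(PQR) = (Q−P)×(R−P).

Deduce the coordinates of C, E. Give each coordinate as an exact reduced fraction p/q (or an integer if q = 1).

1. C_x = 2  [CB · AD = -30 ∩ 2·signedArea(CBA) = 27/2]
2. C_y = -7/2  [CB · AD = -30 ∩ 2·signedArea(CBA) = 27/2]
   → C = (2, -7/2)
3. E_x = 2  [E is the reflection of C across B]
4. E_y = -1/2  [E is the reflection of C across B]
   → E = (2, -1/2)

C = (2, -7/2)
E = (2, -1/2)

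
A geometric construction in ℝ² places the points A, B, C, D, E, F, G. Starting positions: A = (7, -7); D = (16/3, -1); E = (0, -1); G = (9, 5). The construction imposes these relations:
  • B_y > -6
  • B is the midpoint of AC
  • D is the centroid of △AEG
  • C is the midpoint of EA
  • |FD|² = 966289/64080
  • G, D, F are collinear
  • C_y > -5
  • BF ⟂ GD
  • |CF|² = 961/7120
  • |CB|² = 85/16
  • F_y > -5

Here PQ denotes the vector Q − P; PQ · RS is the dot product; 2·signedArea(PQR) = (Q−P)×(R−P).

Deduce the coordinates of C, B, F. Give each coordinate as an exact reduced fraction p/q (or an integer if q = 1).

B = (21/4, -11/2)
C = (7/2, -4)
F = (5889/1780, -3839/890)

1. C_x = 7/2  [C is the midpoint of EA]
2. C_y = -4  [C is the midpoint of EA]
   → C = (7/2, -4)
3. B_x = 21/4  [B is the midpoint of AC]
4. B_y = -11/2  [B is the midpoint of AC]
   → B = (21/4, -11/2)
5. F_x = 5889/1780  [G, D, F are collinear ∩ BF ⟂ GD]
6. F_y = -3839/890  [G, D, F are collinear ∩ BF ⟂ GD]
   → F = (5889/1780, -3839/890)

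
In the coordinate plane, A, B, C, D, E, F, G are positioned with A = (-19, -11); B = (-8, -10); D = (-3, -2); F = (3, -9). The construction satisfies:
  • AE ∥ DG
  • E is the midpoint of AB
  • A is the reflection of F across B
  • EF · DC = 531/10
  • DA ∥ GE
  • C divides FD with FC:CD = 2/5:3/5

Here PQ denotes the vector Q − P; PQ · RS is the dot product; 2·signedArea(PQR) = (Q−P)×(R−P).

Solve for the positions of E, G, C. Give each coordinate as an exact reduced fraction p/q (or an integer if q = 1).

1. E_x = -27/2  [E is the midpoint of AB]
2. E_y = -21/2  [E is the midpoint of AB]
   → E = (-27/2, -21/2)
3. G_x = 5/2  [DA ∥ GE ∩ AE ∥ DG]
4. G_y = -3/2  [DA ∥ GE ∩ AE ∥ DG]
   → G = (5/2, -3/2)
5. C_x = 3/5  [C divides FD with FC:CD = 2/5:3/5]
6. C_y = -31/5  [C divides FD with FC:CD = 2/5:3/5]
   → C = (3/5, -31/5)

C = (3/5, -31/5)
E = (-27/2, -21/2)
G = (5/2, -3/2)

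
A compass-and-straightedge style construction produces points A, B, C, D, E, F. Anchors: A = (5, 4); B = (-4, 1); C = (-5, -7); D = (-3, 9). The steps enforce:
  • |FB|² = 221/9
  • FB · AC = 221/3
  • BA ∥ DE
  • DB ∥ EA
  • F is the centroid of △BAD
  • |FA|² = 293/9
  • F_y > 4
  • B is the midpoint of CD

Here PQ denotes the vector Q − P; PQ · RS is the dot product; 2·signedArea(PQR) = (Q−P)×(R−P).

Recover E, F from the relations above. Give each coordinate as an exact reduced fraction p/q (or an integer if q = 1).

1. E_x = 6  [DB ∥ EA ∩ BA ∥ DE]
2. E_y = 12  [DB ∥ EA ∩ BA ∥ DE]
   → E = (6, 12)
3. F_x = -2/3  [F is the centroid of △BAD]
4. F_y = 14/3  [F is the centroid of △BAD]
   → F = (-2/3, 14/3)

E = (6, 12)
F = (-2/3, 14/3)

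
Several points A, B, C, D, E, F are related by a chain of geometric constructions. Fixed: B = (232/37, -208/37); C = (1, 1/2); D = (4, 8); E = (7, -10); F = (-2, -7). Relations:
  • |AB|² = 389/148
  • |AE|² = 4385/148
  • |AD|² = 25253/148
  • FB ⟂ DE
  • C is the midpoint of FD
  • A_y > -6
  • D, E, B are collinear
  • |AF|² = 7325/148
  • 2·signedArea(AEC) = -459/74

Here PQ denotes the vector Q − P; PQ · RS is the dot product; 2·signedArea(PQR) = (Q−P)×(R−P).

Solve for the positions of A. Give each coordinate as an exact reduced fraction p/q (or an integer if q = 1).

1. A_x = 176/37  [line -21/2·x + -6·y + 729/37 = 0 ∩ |AB|² = 389/148]
2. A_y = -373/74  [line -21/2·x + -6·y + 729/37 = 0 ∩ |AB|² = 389/148]
   → A = (176/37, -373/74)

A = (176/37, -373/74)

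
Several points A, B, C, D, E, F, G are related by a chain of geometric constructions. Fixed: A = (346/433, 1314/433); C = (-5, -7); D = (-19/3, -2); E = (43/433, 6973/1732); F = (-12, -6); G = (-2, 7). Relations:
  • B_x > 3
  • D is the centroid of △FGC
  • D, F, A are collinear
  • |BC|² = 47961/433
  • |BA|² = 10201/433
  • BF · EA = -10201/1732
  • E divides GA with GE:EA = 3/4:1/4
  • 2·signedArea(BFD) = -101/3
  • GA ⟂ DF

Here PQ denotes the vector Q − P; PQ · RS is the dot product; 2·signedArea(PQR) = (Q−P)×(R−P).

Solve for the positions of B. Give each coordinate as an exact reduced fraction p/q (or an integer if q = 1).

B = (1558/433, -403/433)

1. B_x = 1558/433  [line -303/433·x + 1717/1732·y + 5959/1732 = 0 ∩ |BC|² = 47961/433]
2. B_y = -403/433  [line -303/433·x + 1717/1732·y + 5959/1732 = 0 ∩ |BC|² = 47961/433]
   → B = (1558/433, -403/433)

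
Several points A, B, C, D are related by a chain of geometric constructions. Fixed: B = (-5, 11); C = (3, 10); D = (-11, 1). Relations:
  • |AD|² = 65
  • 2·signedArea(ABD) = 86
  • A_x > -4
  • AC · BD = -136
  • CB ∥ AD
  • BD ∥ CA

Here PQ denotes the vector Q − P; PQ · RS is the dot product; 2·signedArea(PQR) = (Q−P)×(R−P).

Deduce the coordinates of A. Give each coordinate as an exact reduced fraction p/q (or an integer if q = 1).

1. A_x = -3  [CB ∥ AD ∩ BD ∥ CA]
2. A_y = 0  [CB ∥ AD ∩ BD ∥ CA]
   → A = (-3, 0)

A = (-3, 0)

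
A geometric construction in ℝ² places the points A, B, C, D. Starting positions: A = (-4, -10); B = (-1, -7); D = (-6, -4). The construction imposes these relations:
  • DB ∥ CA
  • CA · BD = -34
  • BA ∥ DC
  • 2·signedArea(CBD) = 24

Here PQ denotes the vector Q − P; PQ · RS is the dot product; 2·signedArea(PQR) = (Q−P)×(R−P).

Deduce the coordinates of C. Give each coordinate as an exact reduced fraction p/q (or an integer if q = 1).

1. C_x = -9  [DB ∥ CA ∩ BA ∥ DC]
2. C_y = -7  [DB ∥ CA ∩ BA ∥ DC]
   → C = (-9, -7)

C = (-9, -7)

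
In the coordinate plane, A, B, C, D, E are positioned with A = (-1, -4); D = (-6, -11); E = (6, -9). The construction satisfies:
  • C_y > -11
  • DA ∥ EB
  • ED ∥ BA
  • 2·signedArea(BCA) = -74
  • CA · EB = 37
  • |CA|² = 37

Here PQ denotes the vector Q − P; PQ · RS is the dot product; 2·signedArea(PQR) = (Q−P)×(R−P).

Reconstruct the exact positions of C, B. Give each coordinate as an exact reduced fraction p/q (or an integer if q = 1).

B = (11, -2)
C = (0, -10)

1. B_x = 11  [ED ∥ BA ∩ DA ∥ EB]
2. B_y = -2  [ED ∥ BA ∩ DA ∥ EB]
   → B = (11, -2)
3. C_x = 0  [CA · EB = 37 ∩ 2·signedArea(BCA) = -74]
4. C_y = -10  [CA · EB = 37 ∩ 2·signedArea(BCA) = -74]
   → C = (0, -10)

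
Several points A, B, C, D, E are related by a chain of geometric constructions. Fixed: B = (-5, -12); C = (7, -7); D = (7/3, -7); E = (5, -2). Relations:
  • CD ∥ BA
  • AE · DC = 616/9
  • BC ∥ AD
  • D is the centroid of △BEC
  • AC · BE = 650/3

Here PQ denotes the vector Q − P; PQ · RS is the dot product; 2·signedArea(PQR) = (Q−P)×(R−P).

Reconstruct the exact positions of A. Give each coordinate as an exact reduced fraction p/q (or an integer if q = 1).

A = (-29/3, -12)

1. A_x = -29/3  [BC ∥ AD ∩ CD ∥ BA]
2. A_y = -12  [BC ∥ AD ∩ CD ∥ BA]
   → A = (-29/3, -12)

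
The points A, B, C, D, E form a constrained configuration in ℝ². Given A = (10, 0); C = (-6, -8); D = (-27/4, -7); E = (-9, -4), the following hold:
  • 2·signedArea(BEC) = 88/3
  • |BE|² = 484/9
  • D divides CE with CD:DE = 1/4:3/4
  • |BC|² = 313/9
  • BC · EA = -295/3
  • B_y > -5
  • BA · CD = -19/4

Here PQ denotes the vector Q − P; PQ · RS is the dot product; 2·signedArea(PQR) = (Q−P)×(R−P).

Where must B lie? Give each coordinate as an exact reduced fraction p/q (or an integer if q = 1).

B = (-5/3, -4)

1. B_x = -5/3  [2·signedArea(BEC) = 88/3 ∩ BA · CD = -19/4]
2. B_y = -4  [2·signedArea(BEC) = 88/3 ∩ BA · CD = -19/4]
   → B = (-5/3, -4)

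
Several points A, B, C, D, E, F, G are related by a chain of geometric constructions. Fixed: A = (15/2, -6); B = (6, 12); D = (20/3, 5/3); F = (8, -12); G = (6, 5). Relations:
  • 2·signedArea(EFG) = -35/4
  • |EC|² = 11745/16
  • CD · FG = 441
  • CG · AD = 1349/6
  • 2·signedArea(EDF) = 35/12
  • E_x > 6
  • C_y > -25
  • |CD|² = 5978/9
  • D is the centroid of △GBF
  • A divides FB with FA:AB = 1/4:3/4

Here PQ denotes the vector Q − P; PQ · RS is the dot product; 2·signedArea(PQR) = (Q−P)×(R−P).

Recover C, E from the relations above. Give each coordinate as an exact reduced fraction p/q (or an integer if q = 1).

C = (9, -24)
E = (27/4, 3)

1. C_x = 9  [CG · AD = 1349/6 ∩ CD · FG = 441]
2. C_y = -24  [CG · AD = 1349/6 ∩ CD · FG = 441]
   → C = (9, -24)
3. E_x = 27/4  [2·signedArea(EFG) = -35/4 ∩ 2·signedArea(EDF) = 35/12]
4. E_y = 3  [2·signedArea(EFG) = -35/4 ∩ 2·signedArea(EDF) = 35/12]
   → E = (27/4, 3)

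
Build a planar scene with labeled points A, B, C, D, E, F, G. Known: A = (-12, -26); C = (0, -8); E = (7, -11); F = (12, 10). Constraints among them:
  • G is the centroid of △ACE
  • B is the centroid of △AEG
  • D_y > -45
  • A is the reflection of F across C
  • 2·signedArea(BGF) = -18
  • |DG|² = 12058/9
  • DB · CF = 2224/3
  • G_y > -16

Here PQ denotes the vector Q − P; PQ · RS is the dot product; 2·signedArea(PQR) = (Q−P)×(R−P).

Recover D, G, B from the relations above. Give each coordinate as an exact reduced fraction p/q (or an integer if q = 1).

1. G_x = -5/3  [G is the centroid of △ACE]
2. G_y = -15  [G is the centroid of △ACE]
   → G = (-5/3, -15)
3. B_x = -20/9  [B is the centroid of △AEG]
4. B_y = -52/3  [B is the centroid of △AEG]
   → B = (-20/9, -52/3)
5. D_x = -24  [line -12·x + -18·y + -1080 = 0 ∩ |DG|² = 12058/9]
6. D_y = -44  [line -12·x + -18·y + -1080 = 0 ∩ |DG|² = 12058/9]
   → D = (-24, -44)

B = (-20/9, -52/3)
D = (-24, -44)
G = (-5/3, -15)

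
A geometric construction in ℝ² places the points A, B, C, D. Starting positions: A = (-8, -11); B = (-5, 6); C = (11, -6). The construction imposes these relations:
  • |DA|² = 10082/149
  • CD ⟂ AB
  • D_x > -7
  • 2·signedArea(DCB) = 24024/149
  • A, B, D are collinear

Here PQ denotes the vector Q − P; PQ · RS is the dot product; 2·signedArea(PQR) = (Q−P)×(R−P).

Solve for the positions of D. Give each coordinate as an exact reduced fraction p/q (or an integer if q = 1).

1. D_x = -979/149  [A, B, D are collinear ∩ CD ⟂ AB]
2. D_y = -432/149  [A, B, D are collinear ∩ CD ⟂ AB]
   → D = (-979/149, -432/149)

D = (-979/149, -432/149)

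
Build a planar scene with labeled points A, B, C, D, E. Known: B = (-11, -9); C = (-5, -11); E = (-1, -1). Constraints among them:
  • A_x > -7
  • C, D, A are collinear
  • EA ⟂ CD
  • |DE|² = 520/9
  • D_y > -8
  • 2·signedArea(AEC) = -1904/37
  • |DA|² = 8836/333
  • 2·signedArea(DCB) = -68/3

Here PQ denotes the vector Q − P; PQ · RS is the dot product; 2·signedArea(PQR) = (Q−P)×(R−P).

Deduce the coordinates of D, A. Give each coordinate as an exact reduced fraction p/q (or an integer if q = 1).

A = (-241/37, -71/37)
D = (-17/3, -7)

1. D_x = -17/3  [line -2·x + -6·y + -160/3 = 0 ∩ |DE|² = 520/9]
2. D_y = -7  [line -2·x + -6·y + -160/3 = 0 ∩ |DE|² = 520/9]
   → D = (-17/3, -7)
3. A_x = -241/37  [C, D, A are collinear ∩ EA ⟂ CD]
4. A_y = -71/37  [C, D, A are collinear ∩ EA ⟂ CD]
   → A = (-241/37, -71/37)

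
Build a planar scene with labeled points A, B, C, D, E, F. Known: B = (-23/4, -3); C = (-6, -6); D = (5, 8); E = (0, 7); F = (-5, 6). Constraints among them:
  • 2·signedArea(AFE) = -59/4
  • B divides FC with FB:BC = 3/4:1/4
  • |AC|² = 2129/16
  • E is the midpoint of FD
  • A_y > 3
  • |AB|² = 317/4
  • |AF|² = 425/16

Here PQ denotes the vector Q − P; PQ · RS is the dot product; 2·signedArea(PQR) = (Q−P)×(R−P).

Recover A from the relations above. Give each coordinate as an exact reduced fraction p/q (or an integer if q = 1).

1. A_x = -1/4  [line -1·x + 5·y + -81/4 = 0 ∩ |AB|² = 317/4]
2. A_y = 4  [line -1·x + 5·y + -81/4 = 0 ∩ |AB|² = 317/4]
   → A = (-1/4, 4)

A = (-1/4, 4)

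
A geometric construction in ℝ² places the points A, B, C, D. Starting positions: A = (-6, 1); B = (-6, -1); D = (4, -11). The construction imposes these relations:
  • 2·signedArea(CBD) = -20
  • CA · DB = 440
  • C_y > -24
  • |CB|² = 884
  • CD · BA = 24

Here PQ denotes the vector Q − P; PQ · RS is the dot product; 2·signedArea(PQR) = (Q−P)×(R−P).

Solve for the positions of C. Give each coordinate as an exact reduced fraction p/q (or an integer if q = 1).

C = (14, -23)

1. C_x = 14  [CA · DB = 440 ∩ 2·signedArea(CBD) = -20]
2. C_y = -23  [CA · DB = 440 ∩ 2·signedArea(CBD) = -20]
   → C = (14, -23)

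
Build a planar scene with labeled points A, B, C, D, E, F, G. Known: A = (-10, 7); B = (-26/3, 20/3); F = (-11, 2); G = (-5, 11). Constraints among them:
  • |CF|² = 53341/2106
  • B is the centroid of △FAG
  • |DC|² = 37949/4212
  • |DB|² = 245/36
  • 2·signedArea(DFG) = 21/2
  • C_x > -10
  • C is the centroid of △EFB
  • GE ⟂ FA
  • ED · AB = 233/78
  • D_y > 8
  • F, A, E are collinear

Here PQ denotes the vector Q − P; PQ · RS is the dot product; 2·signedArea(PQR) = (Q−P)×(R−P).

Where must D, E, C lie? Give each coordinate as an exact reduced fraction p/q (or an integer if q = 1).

1. D_x = -15/2  [line -9·x + 6·y + -243/2 = 0 ∩ |DB|² = 245/36]
2. D_y = 9  [line -9·x + 6·y + -243/2 = 0 ∩ |DB|² = 245/36]
   → D = (-15/2, 9)
3. E_x = -235/26  [F, A, E are collinear ∩ GE ⟂ FA]
4. E_y = 307/26  [F, A, E are collinear ∩ GE ⟂ FA]
   → E = (-235/26, 307/26)
5. C_x = -2239/234  [C is the centroid of △EFB]
6. C_y = 1597/234  [C is the centroid of △EFB]
   → C = (-2239/234, 1597/234)

C = (-2239/234, 1597/234)
D = (-15/2, 9)
E = (-235/26, 307/26)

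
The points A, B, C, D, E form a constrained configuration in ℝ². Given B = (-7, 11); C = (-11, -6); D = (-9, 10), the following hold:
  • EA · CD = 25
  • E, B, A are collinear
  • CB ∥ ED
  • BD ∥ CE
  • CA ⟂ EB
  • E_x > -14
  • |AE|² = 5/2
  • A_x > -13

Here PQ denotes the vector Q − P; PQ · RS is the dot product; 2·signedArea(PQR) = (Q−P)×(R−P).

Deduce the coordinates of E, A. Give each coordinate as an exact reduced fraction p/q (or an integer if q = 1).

A = (-25/2, -11/2)
E = (-13, -7)

1. E_x = -13  [CB ∥ ED ∩ BD ∥ CE]
2. E_y = -7  [CB ∥ ED ∩ BD ∥ CE]
   → E = (-13, -7)
3. A_x = -25/2  [E, B, A are collinear ∩ CA ⟂ EB]
4. A_y = -11/2  [E, B, A are collinear ∩ CA ⟂ EB]
   → A = (-25/2, -11/2)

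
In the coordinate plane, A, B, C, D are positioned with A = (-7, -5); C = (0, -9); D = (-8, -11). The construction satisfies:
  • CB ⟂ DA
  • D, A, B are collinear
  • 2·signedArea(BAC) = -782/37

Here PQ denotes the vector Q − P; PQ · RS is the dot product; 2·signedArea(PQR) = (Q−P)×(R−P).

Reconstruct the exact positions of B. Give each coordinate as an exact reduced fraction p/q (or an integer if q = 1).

1. B_x = -276/37  [D, A, B are collinear ∩ CB ⟂ DA]
2. B_y = -287/37  [D, A, B are collinear ∩ CB ⟂ DA]
   → B = (-276/37, -287/37)

B = (-276/37, -287/37)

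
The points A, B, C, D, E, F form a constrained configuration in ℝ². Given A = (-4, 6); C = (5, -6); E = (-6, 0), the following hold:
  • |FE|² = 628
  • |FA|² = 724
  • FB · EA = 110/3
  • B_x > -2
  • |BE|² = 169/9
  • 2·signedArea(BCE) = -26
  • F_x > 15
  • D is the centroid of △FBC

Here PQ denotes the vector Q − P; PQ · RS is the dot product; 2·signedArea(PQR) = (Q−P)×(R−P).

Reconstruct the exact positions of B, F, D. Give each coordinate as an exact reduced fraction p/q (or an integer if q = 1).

1. B_x = -5/3  [line -6·x + -11·y + -10 = 0 ∩ |BE|² = 169/9]
2. B_y = 0  [line -6·x + -11·y + -10 = 0 ∩ |BE|² = 169/9]
   → B = (-5/3, 0)
3. F_x = 16  [line -2·x + -6·y + -40 = 0 ∩ |FA|² = 724]
4. F_y = -12  [line -2·x + -6·y + -40 = 0 ∩ |FA|² = 724]
   → F = (16, -12)
5. D_x = 58/9  [D is the centroid of △FBC]
6. D_y = -6  [D is the centroid of △FBC]
   → D = (58/9, -6)

B = (-5/3, 0)
D = (58/9, -6)
F = (16, -12)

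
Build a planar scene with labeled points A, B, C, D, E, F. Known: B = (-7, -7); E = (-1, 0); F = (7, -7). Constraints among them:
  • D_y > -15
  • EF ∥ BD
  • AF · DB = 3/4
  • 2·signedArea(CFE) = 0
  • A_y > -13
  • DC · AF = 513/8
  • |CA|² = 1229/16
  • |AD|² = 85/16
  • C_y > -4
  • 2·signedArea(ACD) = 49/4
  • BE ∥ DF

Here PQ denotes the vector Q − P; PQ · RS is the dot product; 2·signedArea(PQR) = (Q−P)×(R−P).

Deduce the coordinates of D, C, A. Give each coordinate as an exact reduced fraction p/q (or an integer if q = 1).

1. D_x = 1  [BE ∥ DF ∩ EF ∥ BD]
2. D_y = -14  [BE ∥ DF ∩ EF ∥ BD]
   → D = (1, -14)
3. A_x = 5/2  [line 8·x + -7·y + -423/4 = 0 ∩ |AD|² = 85/16]
4. A_y = -49/4  [line 8·x + -7·y + -423/4 = 0 ∩ |AD|² = 85/16]
   → A = (5/2, -49/4)
5. C_x = 3  [2·signedArea(CFE) = 0 ∩ 2·signedArea(ACD) = 49/4]
6. C_y = -7/2  [2·signedArea(CFE) = 0 ∩ 2·signedArea(ACD) = 49/4]
   → C = (3, -7/2)

A = (5/2, -49/4)
C = (3, -7/2)
D = (1, -14)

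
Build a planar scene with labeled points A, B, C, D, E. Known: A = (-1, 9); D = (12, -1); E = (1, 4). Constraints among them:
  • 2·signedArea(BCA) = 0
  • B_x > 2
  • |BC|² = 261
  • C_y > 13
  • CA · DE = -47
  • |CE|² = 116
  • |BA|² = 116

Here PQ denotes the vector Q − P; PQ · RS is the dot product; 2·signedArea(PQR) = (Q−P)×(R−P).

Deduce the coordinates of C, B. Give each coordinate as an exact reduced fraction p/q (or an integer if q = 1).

B = (3, -1)
C = (-3, 14)

1. C_x = -3  [line 11·x + -5·y + 103 = 0 ∩ |CE|² = 116]
2. C_y = 14  [line 11·x + -5·y + 103 = 0 ∩ |CE|² = 116]
   → C = (-3, 14)
3. B_x = 3  [line 5·x + 2·y + -13 = 0 ∩ |BC|² = 261]
4. B_y = -1  [line 5·x + 2·y + -13 = 0 ∩ |BC|² = 261]
   → B = (3, -1)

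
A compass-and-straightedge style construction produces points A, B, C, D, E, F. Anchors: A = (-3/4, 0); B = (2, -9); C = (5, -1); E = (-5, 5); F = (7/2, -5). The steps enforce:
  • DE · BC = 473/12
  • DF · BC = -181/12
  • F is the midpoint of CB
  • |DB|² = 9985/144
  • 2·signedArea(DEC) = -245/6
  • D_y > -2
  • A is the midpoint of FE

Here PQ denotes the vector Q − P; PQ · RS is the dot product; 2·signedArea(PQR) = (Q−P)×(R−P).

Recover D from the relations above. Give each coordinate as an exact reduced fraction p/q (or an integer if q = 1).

1. D_x = -5/4  [2·signedArea(DEC) = -245/6 ∩ DE · BC = 473/12]
2. D_y = -4/3  [2·signedArea(DEC) = -245/6 ∩ DE · BC = 473/12]
   → D = (-5/4, -4/3)

D = (-5/4, -4/3)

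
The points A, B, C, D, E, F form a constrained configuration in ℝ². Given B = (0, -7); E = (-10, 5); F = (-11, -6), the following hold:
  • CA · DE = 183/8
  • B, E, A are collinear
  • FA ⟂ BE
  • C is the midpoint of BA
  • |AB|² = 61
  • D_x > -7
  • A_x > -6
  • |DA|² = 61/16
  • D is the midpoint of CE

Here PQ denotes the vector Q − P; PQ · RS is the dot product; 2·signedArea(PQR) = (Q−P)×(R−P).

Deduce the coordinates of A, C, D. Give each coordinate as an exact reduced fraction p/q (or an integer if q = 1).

A = (-5, -1)
C = (-5/2, -4)
D = (-25/4, 1/2)

1. A_x = -5  [B, E, A are collinear ∩ FA ⟂ BE]
2. A_y = -1  [B, E, A are collinear ∩ FA ⟂ BE]
   → A = (-5, -1)
3. C_x = -5/2  [C is the midpoint of BA]
4. C_y = -4  [C is the midpoint of BA]
   → C = (-5/2, -4)
5. D_x = -25/4  [D is the midpoint of CE]
6. D_y = 1/2  [D is the midpoint of CE]
   → D = (-25/4, 1/2)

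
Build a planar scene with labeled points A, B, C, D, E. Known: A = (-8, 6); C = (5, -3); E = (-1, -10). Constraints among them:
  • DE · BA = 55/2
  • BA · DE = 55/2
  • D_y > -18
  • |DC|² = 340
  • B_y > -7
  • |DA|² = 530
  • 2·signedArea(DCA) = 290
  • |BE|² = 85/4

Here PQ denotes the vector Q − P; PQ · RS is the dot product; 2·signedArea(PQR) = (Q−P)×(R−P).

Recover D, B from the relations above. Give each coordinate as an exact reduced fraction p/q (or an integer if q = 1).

B = (2, -13/2)
D = (-7, -17)

1. D_x = -7  [line -9·x + -13·y + -284 = 0 ∩ |DC|² = 340]
2. D_y = -17  [line -9·x + -13·y + -284 = 0 ∩ |DC|² = 340]
   → D = (-7, -17)
3. B_x = 2  [line -6·x + -7·y + -67/2 = 0 ∩ |BE|² = 85/4]
4. B_y = -13/2  [line -6·x + -7·y + -67/2 = 0 ∩ |BE|² = 85/4]
   → B = (2, -13/2)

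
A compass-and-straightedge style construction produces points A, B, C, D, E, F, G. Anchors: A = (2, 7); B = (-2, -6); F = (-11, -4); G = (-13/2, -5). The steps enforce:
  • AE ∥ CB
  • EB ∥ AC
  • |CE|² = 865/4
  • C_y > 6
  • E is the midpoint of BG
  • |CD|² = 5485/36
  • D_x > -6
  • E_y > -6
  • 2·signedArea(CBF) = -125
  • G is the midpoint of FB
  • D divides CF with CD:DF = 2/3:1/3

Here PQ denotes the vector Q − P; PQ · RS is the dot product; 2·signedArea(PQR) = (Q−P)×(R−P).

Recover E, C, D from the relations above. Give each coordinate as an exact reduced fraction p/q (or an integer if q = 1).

C = (17/4, 13/2)
D = (-71/12, -1/2)
E = (-17/4, -11/2)

1. E_x = -17/4  [E is the midpoint of BG]
2. E_y = -11/2  [E is the midpoint of BG]
   → E = (-17/4, -11/2)
3. C_x = 17/4  [AE ∥ CB ∩ EB ∥ AC]
4. C_y = 13/2  [AE ∥ CB ∩ EB ∥ AC]
   → C = (17/4, 13/2)
5. D_x = -71/12  [D divides CF with CD:DF = 2/3:1/3]
6. D_y = -1/2  [D divides CF with CD:DF = 2/3:1/3]
   → D = (-71/12, -1/2)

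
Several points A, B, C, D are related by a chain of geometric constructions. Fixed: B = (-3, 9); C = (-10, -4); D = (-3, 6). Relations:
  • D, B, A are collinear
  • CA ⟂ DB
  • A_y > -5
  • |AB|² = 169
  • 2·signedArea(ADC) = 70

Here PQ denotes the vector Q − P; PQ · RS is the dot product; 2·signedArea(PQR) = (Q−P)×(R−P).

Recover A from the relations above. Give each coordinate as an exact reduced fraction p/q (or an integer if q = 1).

1. A_x = -3  [D, B, A are collinear ∩ CA ⟂ DB]
2. A_y = -4  [D, B, A are collinear ∩ CA ⟂ DB]
   → A = (-3, -4)

A = (-3, -4)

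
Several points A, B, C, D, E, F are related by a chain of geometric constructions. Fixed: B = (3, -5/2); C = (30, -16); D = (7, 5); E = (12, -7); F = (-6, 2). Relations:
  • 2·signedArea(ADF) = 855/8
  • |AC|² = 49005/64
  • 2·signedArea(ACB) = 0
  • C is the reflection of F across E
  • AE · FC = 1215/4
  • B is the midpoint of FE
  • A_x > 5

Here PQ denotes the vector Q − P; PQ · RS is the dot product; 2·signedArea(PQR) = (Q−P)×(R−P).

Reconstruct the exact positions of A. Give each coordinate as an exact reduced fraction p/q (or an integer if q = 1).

1. A_x = 21/4  [2·signedArea(ACB) = 0 ∩ AE · FC = 1215/4]
2. A_y = -29/8  [2·signedArea(ACB) = 0 ∩ AE · FC = 1215/4]
   → A = (21/4, -29/8)

A = (21/4, -29/8)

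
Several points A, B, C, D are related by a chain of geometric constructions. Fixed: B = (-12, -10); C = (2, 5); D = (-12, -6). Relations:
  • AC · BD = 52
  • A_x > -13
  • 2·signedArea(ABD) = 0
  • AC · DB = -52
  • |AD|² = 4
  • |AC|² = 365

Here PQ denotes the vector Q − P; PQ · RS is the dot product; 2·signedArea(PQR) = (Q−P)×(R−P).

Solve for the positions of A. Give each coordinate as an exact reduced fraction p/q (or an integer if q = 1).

1. A_x = -12  [2·signedArea(ABD) = 0 ∩ AC · DB = -52]
2. A_y = -8  [2·signedArea(ABD) = 0 ∩ AC · DB = -52]
   → A = (-12, -8)

A = (-12, -8)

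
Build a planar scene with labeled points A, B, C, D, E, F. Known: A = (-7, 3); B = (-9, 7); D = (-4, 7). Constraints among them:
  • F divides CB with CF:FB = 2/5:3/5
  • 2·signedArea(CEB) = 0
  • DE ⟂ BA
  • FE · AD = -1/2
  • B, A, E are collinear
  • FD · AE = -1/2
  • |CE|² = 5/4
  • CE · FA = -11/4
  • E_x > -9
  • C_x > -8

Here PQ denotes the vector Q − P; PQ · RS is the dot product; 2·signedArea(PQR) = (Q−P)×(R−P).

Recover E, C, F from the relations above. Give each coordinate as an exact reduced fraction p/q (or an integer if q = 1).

1. E_x = -8  [B, A, E are collinear ∩ DE ⟂ BA]
2. E_y = 5  [B, A, E are collinear ∩ DE ⟂ BA]
   → E = (-8, 5)
3. C_x = -15/2  [line -2·x + -1·y + -11 = 0 ∩ |CE|² = 5/4]
4. C_y = 4  [line -2·x + -1·y + -11 = 0 ∩ |CE|² = 5/4]
   → C = (-15/2, 4)
5. F_x = -81/10  [F divides CB with CF:FB = 2/5:3/5]
6. F_y = 26/5  [F divides CB with CF:FB = 2/5:3/5]
   → F = (-81/10, 26/5)

C = (-15/2, 4)
E = (-8, 5)
F = (-81/10, 26/5)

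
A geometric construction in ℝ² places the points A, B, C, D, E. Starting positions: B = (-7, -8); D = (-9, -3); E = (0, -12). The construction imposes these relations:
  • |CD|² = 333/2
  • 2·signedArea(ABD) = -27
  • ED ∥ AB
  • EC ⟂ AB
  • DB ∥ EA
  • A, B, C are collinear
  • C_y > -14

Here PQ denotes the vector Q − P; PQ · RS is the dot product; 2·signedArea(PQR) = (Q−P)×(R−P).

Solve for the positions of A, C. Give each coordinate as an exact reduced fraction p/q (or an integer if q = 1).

A = (2, -17)
C = (-3/2, -27/2)

1. A_x = 2  [ED ∥ AB ∩ DB ∥ EA]
2. A_y = -17  [ED ∥ AB ∩ DB ∥ EA]
   → A = (2, -17)
3. C_x = -3/2  [A, B, C are collinear ∩ EC ⟂ AB]
4. C_y = -27/2  [A, B, C are collinear ∩ EC ⟂ AB]
   → C = (-3/2, -27/2)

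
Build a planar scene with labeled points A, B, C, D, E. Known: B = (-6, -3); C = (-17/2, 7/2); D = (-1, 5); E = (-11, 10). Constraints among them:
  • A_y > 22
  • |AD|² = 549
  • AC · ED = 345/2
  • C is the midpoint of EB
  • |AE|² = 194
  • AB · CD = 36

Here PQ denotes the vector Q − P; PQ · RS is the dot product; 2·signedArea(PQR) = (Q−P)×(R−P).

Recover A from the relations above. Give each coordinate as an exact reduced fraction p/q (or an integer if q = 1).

A = (-16, 23)

1. A_x = -16  [AC · ED = 345/2 ∩ AB · CD = 36]
2. A_y = 23  [AC · ED = 345/2 ∩ AB · CD = 36]
   → A = (-16, 23)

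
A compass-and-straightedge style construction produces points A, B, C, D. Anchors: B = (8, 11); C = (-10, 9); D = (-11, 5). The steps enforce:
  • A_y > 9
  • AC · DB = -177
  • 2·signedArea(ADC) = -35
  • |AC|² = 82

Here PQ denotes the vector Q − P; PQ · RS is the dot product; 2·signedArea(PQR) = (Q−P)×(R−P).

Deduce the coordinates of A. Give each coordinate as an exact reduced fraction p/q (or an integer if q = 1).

1. A_x = -1  [2·signedArea(ADC) = -35 ∩ AC · DB = -177]
2. A_y = 10  [2·signedArea(ADC) = -35 ∩ AC · DB = -177]
   → A = (-1, 10)

A = (-1, 10)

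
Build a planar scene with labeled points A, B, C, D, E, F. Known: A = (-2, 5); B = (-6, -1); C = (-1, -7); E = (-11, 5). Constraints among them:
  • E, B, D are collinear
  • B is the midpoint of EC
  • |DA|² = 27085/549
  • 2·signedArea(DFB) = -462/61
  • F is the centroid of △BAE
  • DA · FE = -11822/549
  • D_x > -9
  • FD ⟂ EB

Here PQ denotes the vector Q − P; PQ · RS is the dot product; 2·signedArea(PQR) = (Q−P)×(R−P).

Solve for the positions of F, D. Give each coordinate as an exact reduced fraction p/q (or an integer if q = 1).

D = (-1483/183, 93/61)
F = (-19/3, 3)

1. F_x = -19/3  [F is the centroid of △BAE]
2. F_y = 3  [F is the centroid of △BAE]
   → F = (-19/3, 3)
3. D_x = -1483/183  [E, B, D are collinear ∩ FD ⟂ EB]
4. D_y = 93/61  [E, B, D are collinear ∩ FD ⟂ EB]
   → D = (-1483/183, 93/61)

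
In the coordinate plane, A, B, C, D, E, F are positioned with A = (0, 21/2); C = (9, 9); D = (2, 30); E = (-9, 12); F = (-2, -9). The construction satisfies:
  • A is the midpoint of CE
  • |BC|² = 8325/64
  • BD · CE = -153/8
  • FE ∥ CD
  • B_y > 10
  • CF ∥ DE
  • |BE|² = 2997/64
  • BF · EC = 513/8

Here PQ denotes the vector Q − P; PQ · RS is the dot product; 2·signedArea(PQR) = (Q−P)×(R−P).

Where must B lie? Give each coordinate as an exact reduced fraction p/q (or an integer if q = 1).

B = (-9/4, 87/8)

1. B_x = -9/4  [line 18·x + -3·y + 585/8 = 0 ∩ |BC|² = 8325/64]
2. B_y = 87/8  [line 18·x + -3·y + 585/8 = 0 ∩ |BC|² = 8325/64]
   → B = (-9/4, 87/8)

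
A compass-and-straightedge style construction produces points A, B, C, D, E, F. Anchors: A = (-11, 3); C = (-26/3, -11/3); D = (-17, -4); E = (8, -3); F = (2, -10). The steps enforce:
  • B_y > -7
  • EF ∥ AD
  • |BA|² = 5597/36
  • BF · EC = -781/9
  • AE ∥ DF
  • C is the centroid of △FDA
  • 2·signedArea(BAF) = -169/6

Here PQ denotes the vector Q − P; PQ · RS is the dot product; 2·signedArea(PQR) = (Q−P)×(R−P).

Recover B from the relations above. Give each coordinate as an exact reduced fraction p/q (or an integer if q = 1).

1. B_x = -10/3  [2·signedArea(BAF) = -169/6 ∩ BF · EC = -781/9]
2. B_y = -41/6  [2·signedArea(BAF) = -169/6 ∩ BF · EC = -781/9]
   → B = (-10/3, -41/6)

B = (-10/3, -41/6)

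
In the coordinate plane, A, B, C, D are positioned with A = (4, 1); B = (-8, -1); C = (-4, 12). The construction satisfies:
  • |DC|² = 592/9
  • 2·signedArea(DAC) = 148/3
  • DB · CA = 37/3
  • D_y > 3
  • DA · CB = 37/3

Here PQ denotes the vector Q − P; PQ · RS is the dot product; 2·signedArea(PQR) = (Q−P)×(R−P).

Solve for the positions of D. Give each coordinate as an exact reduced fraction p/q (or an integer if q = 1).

1. D_x = -8/3  [2·signedArea(DAC) = 148/3 ∩ DA · CB = 37/3]
2. D_y = 4  [2·signedArea(DAC) = 148/3 ∩ DA · CB = 37/3]
   → D = (-8/3, 4)

D = (-8/3, 4)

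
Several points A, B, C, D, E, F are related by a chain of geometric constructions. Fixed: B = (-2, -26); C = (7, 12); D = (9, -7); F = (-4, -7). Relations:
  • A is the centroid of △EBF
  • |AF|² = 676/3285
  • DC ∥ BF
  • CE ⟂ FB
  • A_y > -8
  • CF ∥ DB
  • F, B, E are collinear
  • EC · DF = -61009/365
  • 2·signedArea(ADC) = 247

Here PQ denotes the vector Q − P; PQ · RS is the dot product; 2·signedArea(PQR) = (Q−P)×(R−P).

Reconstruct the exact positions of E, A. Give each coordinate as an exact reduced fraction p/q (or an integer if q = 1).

A = (-4328/1095, -8159/1095)
E = (-2138/365, 3886/365)

1. E_x = -2138/365  [F, B, E are collinear ∩ CE ⟂ FB]
2. E_y = 3886/365  [F, B, E are collinear ∩ CE ⟂ FB]
   → E = (-2138/365, 3886/365)
3. A_x = -4328/1095  [A is the centroid of △EBF]
4. A_y = -8159/1095  [A is the centroid of △EBF]
   → A = (-4328/1095, -8159/1095)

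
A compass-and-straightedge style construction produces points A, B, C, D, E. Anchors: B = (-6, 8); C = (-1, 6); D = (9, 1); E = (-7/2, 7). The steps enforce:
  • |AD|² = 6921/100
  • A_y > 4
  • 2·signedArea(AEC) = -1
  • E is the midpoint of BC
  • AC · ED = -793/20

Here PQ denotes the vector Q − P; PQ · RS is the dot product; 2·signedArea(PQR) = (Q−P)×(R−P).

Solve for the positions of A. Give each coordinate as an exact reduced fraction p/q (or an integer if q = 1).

1. A_x = 3/2  [2·signedArea(AEC) = -1 ∩ AC · ED = -793/20]
2. A_y = 23/5  [2·signedArea(AEC) = -1 ∩ AC · ED = -793/20]
   → A = (3/2, 23/5)

A = (3/2, 23/5)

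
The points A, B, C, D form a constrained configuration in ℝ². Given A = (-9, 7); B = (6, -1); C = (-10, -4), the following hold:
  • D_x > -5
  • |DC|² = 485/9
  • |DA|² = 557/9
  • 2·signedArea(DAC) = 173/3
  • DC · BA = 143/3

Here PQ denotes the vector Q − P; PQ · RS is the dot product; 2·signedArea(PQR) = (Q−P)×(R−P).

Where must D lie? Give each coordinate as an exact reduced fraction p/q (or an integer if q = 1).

D = (-13/3, 2/3)

1. D_x = -13/3  [DC · BA = 143/3 ∩ 2·signedArea(DAC) = 173/3]
2. D_y = 2/3  [DC · BA = 143/3 ∩ 2·signedArea(DAC) = 173/3]
   → D = (-13/3, 2/3)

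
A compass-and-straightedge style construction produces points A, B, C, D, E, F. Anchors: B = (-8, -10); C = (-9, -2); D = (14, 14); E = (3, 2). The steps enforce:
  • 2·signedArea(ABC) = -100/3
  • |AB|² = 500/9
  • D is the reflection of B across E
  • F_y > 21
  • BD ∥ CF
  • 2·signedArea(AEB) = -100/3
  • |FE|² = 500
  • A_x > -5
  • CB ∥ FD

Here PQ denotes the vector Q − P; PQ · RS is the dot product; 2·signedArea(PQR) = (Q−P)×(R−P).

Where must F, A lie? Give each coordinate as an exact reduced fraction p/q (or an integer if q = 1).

A = (-14/3, -10/3)
F = (13, 22)

1. F_x = 13  [CB ∥ FD ∩ BD ∥ CF]
2. F_y = 22  [CB ∥ FD ∩ BD ∥ CF]
   → F = (13, 22)
3. A_x = -14/3  [2·signedArea(ABC) = -100/3 ∩ 2·signedArea(AEB) = -100/3]
4. A_y = -10/3  [2·signedArea(ABC) = -100/3 ∩ 2·signedArea(AEB) = -100/3]
   → A = (-14/3, -10/3)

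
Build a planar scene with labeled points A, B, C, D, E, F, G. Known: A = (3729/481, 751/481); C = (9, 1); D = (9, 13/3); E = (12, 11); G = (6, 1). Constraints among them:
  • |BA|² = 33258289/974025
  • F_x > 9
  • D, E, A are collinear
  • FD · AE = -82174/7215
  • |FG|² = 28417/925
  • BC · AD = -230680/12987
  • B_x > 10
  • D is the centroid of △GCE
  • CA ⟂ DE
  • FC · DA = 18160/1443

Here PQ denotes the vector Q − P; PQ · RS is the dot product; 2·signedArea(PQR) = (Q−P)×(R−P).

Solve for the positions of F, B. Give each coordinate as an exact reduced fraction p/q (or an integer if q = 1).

B = (24412/2405, 29827/4329)
F = (22731/2405, 2567/481)

1. F_x = 22731/2405  [line -2043/481·x + -4540/481·y + 217693/2405 = 0 ∩ |FG|² = 28417/925]
2. F_y = 2567/481  [line -2043/481·x + -4540/481·y + 217693/2405 = 0 ∩ |FG|² = 28417/925]
   → F = (22731/2405, 2567/481)
3. B_x = 24412/2405  [line -600/481·x + -4000/1443·y + 412480/12987 = 0 ∩ |BA|² = 33258289/974025]
4. B_y = 29827/4329  [line -600/481·x + -4000/1443·y + 412480/12987 = 0 ∩ |BA|² = 33258289/974025]
   → B = (24412/2405, 29827/4329)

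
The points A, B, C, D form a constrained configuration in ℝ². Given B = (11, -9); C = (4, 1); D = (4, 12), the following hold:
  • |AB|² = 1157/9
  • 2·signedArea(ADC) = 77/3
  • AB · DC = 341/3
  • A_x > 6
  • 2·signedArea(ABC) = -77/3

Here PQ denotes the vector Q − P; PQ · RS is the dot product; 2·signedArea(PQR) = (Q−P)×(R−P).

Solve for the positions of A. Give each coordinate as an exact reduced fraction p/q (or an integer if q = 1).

A = (19/3, 4/3)

1. A_x = 19/3  [2·signedArea(ADC) = 77/3 ∩ AB · DC = 341/3]
2. A_y = 4/3  [2·signedArea(ADC) = 77/3 ∩ AB · DC = 341/3]
   → A = (19/3, 4/3)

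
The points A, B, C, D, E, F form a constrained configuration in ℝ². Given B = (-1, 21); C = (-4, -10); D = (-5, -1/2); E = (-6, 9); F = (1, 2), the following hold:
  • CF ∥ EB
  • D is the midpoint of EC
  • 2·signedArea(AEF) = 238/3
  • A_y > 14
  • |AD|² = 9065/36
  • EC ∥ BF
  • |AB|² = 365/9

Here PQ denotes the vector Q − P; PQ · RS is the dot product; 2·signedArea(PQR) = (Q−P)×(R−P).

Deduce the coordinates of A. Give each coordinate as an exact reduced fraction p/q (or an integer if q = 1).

A = (-1/3, 44/3)

1. A_x = -1/3  [line 7·x + 7·y + -301/3 = 0 ∩ |AD|² = 9065/36]
2. A_y = 44/3  [line 7·x + 7·y + -301/3 = 0 ∩ |AD|² = 9065/36]
   → A = (-1/3, 44/3)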